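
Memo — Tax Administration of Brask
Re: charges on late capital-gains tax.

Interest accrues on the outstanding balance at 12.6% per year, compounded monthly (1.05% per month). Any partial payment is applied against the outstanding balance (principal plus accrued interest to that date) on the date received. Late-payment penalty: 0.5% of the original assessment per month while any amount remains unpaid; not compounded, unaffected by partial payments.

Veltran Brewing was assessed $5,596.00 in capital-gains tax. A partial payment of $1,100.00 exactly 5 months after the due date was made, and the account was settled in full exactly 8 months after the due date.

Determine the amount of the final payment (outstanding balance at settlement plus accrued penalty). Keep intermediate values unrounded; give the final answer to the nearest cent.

Balance at month 5: $5,596.0000 × (1 + 0.0105)^5 = $5,896.0247…
After $1,100.00 payment: $5,896.0247… − $1,100.00 = $4,796.0247…
Balance at month 8: $4,796.0247… × (1 + 0.0105)^3 = $4,948.6913…
Penalty: 8 × 0.5% × $5,596.00 = $223.84
Final settlement = outstanding balance + penalty = $4,948.6913… + $223.84 = $5,172.53

$5,172.53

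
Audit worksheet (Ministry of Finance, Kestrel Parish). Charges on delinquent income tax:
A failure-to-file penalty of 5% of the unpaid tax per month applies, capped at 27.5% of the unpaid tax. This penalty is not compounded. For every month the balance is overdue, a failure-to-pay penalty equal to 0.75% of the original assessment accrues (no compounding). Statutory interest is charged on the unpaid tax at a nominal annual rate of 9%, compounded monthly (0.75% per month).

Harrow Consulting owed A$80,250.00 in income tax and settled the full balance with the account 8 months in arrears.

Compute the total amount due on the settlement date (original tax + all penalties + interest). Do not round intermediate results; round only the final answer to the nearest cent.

A$112,077.06

Failure-to-file: 8 × 5% × A$80,250.00 = A$32,100.00, capped at 27.5% × A$80,250.00 = A$22,068.75
Failure-to-pay penalty = 0.75% × A$80,250.00 × 8 mo = A$4,815.00
Interest: A$80,250.00 × ((1 + 0.0075)^8 − 1) = A$80,250.00 × 0.0615988… = A$4,943.3075…
Total = A$80,250.00 + A$26,883.7500 + A$4,943.3075… = A$112,077.06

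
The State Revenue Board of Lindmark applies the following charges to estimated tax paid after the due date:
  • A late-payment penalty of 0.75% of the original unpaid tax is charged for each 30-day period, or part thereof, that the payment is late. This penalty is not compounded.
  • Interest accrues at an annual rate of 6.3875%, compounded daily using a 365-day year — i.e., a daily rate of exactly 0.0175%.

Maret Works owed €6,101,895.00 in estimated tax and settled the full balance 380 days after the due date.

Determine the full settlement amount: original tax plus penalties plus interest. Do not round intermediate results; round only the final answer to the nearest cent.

Penalty periods: ⌈380/30⌉ = 13; penalty = 13 × 0.75% × €6,101,895.00 = €594,934.76…
Interest: €6,101,895.00 × ((1 + 0.000175)^380 − 1) = €6,101,895.00 × 0.06875475… = €419,534.2406…
Total = €6,101,895.00 + €594,934.7625 + €419,534.2406… = €7,116,364.00

€7,116,364.00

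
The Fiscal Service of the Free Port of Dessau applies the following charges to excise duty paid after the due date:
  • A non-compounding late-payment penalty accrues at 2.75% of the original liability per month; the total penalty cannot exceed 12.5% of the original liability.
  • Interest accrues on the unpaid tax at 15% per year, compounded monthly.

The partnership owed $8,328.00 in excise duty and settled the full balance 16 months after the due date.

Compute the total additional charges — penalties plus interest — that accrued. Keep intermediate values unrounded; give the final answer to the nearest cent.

Penalty (uncapped): 16 × 2.75% × $8,328.00 = $3,664.32; cap = 12.5% × $8,328.00 = $1,041.00 → penalty = $1,041.00
Interest (15%/yr ÷ 12 = 1.25%/month): $8,328.00 × ((1 + 0.0125)^16 − 1) = $1,831.2402…
Penalties + interest = $1,041.0000 + $1,831.2402… = $2,872.24

$2,872.24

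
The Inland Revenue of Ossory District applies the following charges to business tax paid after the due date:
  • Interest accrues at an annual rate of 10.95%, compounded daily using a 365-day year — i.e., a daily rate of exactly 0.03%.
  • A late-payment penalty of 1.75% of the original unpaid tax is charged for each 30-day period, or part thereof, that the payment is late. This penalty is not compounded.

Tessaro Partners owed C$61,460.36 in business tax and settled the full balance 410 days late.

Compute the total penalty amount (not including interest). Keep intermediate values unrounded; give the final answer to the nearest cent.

C$15,057.79

Penalty periods: ⌈410/30⌉ = 14; penalty = 14 × 1.75% × C$61,460.36 = C$15,057.79…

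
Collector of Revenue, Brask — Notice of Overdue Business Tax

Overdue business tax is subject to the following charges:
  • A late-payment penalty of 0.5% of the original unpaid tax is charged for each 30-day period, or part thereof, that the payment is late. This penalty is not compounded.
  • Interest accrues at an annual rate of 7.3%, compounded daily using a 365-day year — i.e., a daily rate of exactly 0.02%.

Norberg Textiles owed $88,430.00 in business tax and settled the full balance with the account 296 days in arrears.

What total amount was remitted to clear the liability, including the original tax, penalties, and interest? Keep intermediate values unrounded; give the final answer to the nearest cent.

$98,244.06

Penalty periods: ⌈296/30⌉ = 10; penalty = 10 × 0.5% × $88,430.00 = $4,421.50
Interest: $88,430.00 × ((1 + 0.0002)^296 − 1) = $88,430.00 × 0.06098114… = $5,392.5619…
Total = $88,430.00 + $4,421.5000 + $5,392.5619… = $98,244.06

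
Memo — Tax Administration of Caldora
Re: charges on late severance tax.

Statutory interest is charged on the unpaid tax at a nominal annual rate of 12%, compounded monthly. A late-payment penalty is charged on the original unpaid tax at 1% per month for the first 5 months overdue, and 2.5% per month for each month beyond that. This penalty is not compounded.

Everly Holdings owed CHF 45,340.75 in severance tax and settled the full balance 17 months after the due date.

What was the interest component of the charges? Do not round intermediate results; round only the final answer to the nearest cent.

CHF 8,356.50

Interest (12%/yr ÷ 12 = 1%/month): CHF 45,340.75 × ((1 + 0.01)^17 − 1) = CHF 8,356.5011…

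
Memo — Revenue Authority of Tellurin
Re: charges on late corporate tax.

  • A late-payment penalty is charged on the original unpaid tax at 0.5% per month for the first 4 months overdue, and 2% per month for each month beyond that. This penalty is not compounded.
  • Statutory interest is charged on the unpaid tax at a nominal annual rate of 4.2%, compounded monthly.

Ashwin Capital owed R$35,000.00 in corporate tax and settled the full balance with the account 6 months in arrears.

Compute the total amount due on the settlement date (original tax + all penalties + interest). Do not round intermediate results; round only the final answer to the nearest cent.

R$37,841.46

Penalty, months 1–4: 4 × 0.5% × R$35,000.00 = R$700.00
Penalty, months 5–6: 2 × 2% × R$35,000.00 = R$1,400.00
Interest (4.2%/yr ÷ 12 = 0.35%/month): R$35,000.00 × ((1 + 0.0035)^6 − 1) = R$741.4613…
Total = R$35,000.00 + R$2,100.0000 + R$741.4613… = R$37,841.46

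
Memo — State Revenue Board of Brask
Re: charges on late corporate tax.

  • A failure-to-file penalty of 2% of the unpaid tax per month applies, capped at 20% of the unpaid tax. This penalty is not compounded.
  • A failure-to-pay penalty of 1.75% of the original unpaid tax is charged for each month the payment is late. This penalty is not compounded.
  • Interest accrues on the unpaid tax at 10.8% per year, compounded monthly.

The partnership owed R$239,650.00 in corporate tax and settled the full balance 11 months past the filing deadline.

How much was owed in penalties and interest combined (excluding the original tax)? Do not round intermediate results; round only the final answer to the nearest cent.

Failure-to-file: 11 × 2% × R$239,650.00 = R$52,723.00, capped at 20% × R$239,650.00 = R$47,930.00
Failure-to-pay penalty: 11 × 1.75% × R$239,650.00 = R$46,132.63…
Interest (10.8%/yr ÷ 12 = 0.9%/month): R$239,650.00 × ((1 + 0.009)^11 − 1) = R$24,822.3425…
Penalties + interest = R$94,062.6250 + R$24,822.3425… = R$118,884.97

R$118,884.97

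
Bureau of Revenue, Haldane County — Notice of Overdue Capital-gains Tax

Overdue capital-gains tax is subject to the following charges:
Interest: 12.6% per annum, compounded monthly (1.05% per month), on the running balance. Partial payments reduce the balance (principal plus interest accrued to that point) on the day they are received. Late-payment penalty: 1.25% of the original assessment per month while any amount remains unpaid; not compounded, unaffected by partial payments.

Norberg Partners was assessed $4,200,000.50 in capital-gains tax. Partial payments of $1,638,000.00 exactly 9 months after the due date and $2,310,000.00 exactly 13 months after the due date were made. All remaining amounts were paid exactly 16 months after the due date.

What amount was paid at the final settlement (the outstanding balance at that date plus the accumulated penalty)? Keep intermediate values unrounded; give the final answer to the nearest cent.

Balance at month 9: $4,200,000.5000 × (1 + 0.0105)^9 = $4,613,985.2599…
After $1,638,000.00 payment: $4,613,985.2599… − $1,638,000.00 = $2,975,985.2599…
Balance at month 13: $2,975,985.2599… × (1 + 0.0105)^4 = $3,102,959.0715…
After $2,310,000.00 payment: $3,102,959.0715… − $2,310,000.00 = $792,959.0715…
Balance at month 16: $792,959.0715… × (1 + 0.0105)^3 = $818,200.4714…
Penalty: 16 × 1.25% × $4,200,000.50 = $840,000.10
Final settlement = outstanding balance + penalty = $818,200.4714… + $840,000.10 = $1,658,200.57

$1,658,200.57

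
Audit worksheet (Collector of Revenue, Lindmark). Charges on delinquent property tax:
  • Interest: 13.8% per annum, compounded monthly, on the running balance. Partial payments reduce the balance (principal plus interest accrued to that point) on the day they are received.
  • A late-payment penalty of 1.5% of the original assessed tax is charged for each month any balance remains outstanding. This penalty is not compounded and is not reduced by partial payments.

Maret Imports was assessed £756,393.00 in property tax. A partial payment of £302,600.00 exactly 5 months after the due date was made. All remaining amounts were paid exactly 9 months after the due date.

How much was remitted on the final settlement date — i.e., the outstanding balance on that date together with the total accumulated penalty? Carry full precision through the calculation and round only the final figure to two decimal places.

Monthly rate = 13.8% ÷ 12 = 1.15%
Balance at month 5: £756,393.0000 × (1 + 0.0115)^5 = £800,897.4973…
After £302,600.00 payment: £800,897.4973… − £302,600.00 = £498,297.4973…
Balance at month 9: £498,297.4973… × (1 + 0.0115)^4 = £521,617.6214…
Penalty: 9 × 1.5% × £756,393.00 = £102,113.06…
Final settlement = outstanding balance + penalty = £521,617.6214… + £102,113.06… = £623,730.68

£623,730.68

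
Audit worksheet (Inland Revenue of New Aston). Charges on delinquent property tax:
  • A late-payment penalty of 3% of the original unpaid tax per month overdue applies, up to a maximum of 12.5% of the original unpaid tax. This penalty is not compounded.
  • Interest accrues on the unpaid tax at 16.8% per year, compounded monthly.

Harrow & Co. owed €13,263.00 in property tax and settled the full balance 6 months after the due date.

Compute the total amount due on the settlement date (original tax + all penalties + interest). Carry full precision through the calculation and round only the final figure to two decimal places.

€16,074.70

Penalty (uncapped): 6 × 3% × €13,263.00 = €2,387.34; cap = 12.5% × €13,263.00 = €1,657.88… → penalty = €1,657.88…
Interest (16.8%/yr ÷ 12 = 1.4%/month): €13,263.00 × ((1 + 0.014)^6 − 1) = €1,153.8208…
Total = €13,263.00 + €1,657.8750 + €1,153.8208… = €16,074.70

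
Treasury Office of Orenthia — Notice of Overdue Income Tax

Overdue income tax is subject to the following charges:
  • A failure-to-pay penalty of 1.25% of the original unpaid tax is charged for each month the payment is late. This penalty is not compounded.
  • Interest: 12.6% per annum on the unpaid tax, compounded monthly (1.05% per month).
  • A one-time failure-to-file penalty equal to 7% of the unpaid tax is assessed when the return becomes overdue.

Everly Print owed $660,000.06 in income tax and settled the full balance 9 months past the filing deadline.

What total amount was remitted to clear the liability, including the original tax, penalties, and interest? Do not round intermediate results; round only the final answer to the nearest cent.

Failure-to-file penalty: 7% × $660,000.06 = $46,200.00…
Failure-to-pay penalty = 1.25% × $660,000.06 × 9 mo = $74,250.01…
Interest: $660,000.06 × ((1 + 0.0105)^9 − 1) = $660,000.06 × 0.0985678… = $65,054.7461…
Total = $660,000.06 + $120,450.0110… + $65,054.7461… = $845,504.82

$845,504.82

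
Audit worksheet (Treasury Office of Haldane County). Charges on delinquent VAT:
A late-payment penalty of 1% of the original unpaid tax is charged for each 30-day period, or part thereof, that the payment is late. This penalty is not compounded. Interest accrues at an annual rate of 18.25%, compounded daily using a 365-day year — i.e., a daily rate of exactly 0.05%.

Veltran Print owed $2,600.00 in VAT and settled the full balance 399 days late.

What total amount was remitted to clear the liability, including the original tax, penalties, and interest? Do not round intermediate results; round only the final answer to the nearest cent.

$3,537.90

Penalty periods: ⌈399/30⌉ = 14; penalty = 14 × 1% × $2,600.00 = $364.00
Interest: $2,600.00 × ((1 + 0.0005)^399 − 1) = $2,600.00 × 0.22073134… = $573.9015…
Total = $2,600.00 + $364.0000 + $573.9015… = $3,537.90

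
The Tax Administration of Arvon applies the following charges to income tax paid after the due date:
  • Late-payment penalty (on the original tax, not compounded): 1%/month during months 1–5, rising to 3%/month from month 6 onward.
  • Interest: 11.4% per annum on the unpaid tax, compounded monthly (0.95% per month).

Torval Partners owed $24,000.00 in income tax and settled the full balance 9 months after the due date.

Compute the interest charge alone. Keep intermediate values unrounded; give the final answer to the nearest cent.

$2,131.73

Interest: $24,000.00 × ((1 + 0.0095)^9 − 1) = $24,000.00 × 0.0888221… = $2,131.7293…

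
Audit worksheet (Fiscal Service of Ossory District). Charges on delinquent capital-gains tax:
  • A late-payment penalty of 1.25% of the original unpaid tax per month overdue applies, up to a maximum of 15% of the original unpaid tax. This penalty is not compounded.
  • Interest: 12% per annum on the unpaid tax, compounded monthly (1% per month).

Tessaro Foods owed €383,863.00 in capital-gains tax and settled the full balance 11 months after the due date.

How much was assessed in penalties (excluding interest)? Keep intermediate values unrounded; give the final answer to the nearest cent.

Penalty: 11 × 1.25% × €383,863.00 = €52,781.16… (below the 15% cap of €57,579.45)

€52,781.16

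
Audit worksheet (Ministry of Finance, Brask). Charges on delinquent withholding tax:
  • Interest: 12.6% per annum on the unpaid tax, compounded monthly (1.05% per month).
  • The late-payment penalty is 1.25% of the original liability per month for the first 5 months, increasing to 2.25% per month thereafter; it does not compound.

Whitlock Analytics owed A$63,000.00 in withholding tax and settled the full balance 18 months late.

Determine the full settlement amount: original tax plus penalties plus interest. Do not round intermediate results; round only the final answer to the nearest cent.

Penalty, months 1–5: 5 × 1.25% × A$63,000.00 = A$3,937.50
Penalty, months 6–18: 13 × 2.25% × A$63,000.00 = A$18,427.50
Interest: A$63,000.00 × ((1 + 0.0105)^18 − 1) = A$63,000.00 × 0.2068512… = A$13,031.6247…
Total = A$63,000.00 + A$22,365.0000 + A$13,031.6247… = A$98,396.62

A$98,396.62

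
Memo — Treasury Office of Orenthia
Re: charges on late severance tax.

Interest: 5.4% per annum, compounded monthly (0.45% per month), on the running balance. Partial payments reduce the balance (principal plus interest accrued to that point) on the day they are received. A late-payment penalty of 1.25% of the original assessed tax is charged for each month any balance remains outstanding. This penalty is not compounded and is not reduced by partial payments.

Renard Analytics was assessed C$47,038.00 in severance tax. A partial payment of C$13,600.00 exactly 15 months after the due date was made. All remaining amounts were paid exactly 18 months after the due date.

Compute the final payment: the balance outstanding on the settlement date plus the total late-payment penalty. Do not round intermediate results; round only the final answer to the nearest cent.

C$47,796.49

Balance at month 15: C$47,038.0000 × (1 + 0.0045)^15 = C$50,315.0564…
After C$13,600.00 payment: C$50,315.0564… − C$13,600.00 = C$36,715.0564…
Balance at month 18: C$36,715.0564… × (1 + 0.0045)^3 = C$37,212.9435…
Penalty: 18 × 1.25% × C$47,038.00 = C$10,583.55
Final settlement = outstanding balance + penalty = C$37,212.9435… + C$10,583.55 = C$47,796.49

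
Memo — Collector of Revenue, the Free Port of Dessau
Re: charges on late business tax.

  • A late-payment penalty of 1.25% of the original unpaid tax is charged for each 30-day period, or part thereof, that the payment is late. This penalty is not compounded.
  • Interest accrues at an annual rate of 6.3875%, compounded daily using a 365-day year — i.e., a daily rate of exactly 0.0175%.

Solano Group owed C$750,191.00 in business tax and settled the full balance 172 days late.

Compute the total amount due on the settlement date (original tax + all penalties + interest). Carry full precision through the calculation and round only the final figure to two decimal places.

Penalty periods: ⌈172/30⌉ = 6; penalty = 6 × 1.25% × C$750,191.00 = C$56,264.33…
Interest: C$750,191.00 × ((1 + 0.000175)^172 − 1) = C$750,191.00 × 0.03055487… = C$22,921.9890…
Total = C$750,191.00 + C$56,264.3250 + C$22,921.9890… = C$829,377.31

C$829,377.31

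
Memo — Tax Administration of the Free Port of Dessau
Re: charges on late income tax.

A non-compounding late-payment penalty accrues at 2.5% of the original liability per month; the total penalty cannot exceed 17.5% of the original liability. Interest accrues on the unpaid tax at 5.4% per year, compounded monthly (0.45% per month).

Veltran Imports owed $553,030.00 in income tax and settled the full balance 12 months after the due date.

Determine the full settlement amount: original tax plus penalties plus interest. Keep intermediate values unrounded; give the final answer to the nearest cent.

$680,424.19

Penalty (uncapped): 12 × 2.5% × $553,030.00 = $165,909.00; cap = 17.5% × $553,030.00 = $96,780.25 → penalty = $96,780.25
Interest: $553,030.00 × ((1 + 0.0045)^12 − 1) = $553,030.00 × 0.0553568… = $30,613.9445…
Total = $553,030.00 + $96,780.2500 + $30,613.9445… = $680,424.19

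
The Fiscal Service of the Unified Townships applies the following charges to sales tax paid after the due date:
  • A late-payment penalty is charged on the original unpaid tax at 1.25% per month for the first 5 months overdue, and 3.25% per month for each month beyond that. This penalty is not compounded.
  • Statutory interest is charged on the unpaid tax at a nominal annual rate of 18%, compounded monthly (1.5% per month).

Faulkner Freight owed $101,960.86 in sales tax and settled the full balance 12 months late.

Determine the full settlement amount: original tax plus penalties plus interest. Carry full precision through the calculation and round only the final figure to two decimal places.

Penalty, months 1–5: 5 × 1.25% × $101,960.86 = $6,372.55…
Penalty, months 6–12: 7 × 3.25% × $101,960.86 = $23,196.10…
Interest: $101,960.86 × ((1 + 0.015)^12 − 1) = $101,960.86 × 0.1956182… = $19,945.3970…
Total = $101,960.86 + $29,568.6494 + $19,945.3970… = $151,474.91

$151,474.91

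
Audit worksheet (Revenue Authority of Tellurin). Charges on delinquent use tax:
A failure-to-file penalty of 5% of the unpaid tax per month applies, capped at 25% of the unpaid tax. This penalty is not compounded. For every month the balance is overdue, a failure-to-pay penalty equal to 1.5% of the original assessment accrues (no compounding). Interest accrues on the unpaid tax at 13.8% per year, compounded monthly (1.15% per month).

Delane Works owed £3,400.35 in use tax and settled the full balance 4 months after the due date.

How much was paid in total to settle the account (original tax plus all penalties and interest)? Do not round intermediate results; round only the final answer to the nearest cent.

£4,443.58

Failure-to-file: 4 × 5% × £3,400.35 = £680.07 (under the 25% cap)
Failure-to-pay penalty = 1.5% × £3,400.35 × 4 mo = £204.02…
Interest: £3,400.35 × ((1 + 0.0115)^4 − 1) = £3,400.35 × 0.0467996… = £159.1350…
Total = £3,400.35 + £884.0910 + £159.1350… = £4,443.58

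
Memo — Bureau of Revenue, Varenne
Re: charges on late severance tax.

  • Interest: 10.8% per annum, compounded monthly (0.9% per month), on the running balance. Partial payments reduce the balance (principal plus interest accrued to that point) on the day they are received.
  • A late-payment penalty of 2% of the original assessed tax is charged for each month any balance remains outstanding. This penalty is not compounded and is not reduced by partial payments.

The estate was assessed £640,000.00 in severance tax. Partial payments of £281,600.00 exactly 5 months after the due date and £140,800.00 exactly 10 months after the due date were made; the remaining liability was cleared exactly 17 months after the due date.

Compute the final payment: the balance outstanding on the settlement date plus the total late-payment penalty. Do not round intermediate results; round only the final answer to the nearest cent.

£499,419.88

Balance at month 5: £640,000.0000 × (1 + 0.009)^5 = £669,323.0866…
After £281,600.00 payment: £669,323.0866… − £281,600.00 = £387,723.0866…
Balance at month 10: £387,723.0866… × (1 + 0.009)^5 = £405,487.5205…
After £140,800.00 payment: £405,487.5205… − £140,800.00 = £264,687.5205…
Balance at month 17: £264,687.5205… × (1 + 0.009)^7 = £281,819.8824…
Penalty: 17 × 2% × £640,000.00 = £217,600.00
Final settlement = outstanding balance + penalty = £281,819.8824… + £217,600.00 = £499,419.88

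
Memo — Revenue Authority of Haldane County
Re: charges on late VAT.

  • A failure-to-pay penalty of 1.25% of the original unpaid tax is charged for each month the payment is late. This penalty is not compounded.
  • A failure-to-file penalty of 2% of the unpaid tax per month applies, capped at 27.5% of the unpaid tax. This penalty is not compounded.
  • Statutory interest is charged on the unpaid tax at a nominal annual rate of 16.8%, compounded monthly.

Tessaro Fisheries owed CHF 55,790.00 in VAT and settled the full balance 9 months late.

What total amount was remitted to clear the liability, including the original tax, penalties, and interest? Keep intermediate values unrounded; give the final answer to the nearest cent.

CHF 79,544.90

Failure-to-file: 9 × 2% × CHF 55,790.00 = CHF 10,042.20 (under the 27.5% cap)
Failure-to-pay penalty = 1.25% × CHF 55,790.00 × 9 mo = CHF 6,276.38…
Interest (16.8%/yr ÷ 12 = 1.4%/month): CHF 55,790.00 × ((1 + 0.014)^9 − 1) = CHF 7,436.3275…
Total = CHF 55,790.00 + CHF 16,318.5750 + CHF 7,436.3275… = CHF 79,544.90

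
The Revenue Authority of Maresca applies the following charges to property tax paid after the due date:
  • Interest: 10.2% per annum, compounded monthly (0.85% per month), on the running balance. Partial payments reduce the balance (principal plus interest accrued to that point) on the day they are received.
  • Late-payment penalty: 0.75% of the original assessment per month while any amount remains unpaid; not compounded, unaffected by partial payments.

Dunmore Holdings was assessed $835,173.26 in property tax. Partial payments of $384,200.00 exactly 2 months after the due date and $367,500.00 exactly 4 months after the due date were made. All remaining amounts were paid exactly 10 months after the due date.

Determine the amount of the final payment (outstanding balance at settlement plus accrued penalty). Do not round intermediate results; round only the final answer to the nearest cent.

Balance at month 2: $835,173.2600 × (1 + 0.0085)^2 = $849,431.5467…
After $384,200.00 payment: $849,431.5467… − $384,200.00 = $465,231.5467…
Balance at month 4: $465,231.5467… × (1 + 0.0085)^2 = $473,174.0960…
After $367,500.00 payment: $473,174.0960… − $367,500.00 = $105,674.0960…
Balance at month 10: $105,674.0960… × (1 + 0.0085)^6 = $111,179.3054…
Penalty: 10 × 0.75% × $835,173.26 = $62,637.99…
Final settlement = outstanding balance + penalty = $111,179.3054… + $62,637.99… = $173,817.30

$173,817.30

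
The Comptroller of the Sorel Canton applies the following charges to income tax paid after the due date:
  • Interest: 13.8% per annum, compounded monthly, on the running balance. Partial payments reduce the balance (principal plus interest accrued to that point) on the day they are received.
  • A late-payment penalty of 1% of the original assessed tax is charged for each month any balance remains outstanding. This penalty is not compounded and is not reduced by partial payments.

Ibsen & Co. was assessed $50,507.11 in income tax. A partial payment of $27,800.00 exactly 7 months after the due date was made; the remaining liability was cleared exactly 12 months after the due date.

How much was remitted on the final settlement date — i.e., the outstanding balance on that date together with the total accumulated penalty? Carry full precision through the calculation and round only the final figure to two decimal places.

Monthly rate = 13.8% ÷ 12 = 1.15%
Balance at month 7: $50,507.1100 × (1 + 0.0115)^7 = $54,715.9229…
After $27,800.00 payment: $54,715.9229… − $27,800.00 = $26,915.9229…
Balance at month 12: $26,915.9229… × (1 + 0.0115)^5 = $28,499.5965…
Penalty: 12 × 1% × $50,507.11 = $6,060.85…
Final settlement = outstanding balance + penalty = $28,499.5965… + $6,060.85… = $34,560.45

$34,560.45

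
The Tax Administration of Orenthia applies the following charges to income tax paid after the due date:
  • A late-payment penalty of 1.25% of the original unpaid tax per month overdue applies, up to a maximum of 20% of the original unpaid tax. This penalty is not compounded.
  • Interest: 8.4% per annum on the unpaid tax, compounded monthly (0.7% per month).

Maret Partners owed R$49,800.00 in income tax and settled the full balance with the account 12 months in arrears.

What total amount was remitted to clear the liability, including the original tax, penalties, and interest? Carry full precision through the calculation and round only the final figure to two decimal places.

R$61,618.07

Penalty: 12 × 1.25% × R$49,800.00 = R$7,470.00 (below the 20% cap of R$9,960.00)
Interest: R$49,800.00 × ((1 + 0.007)^12 − 1) = R$49,800.00 × 0.0873107… = R$4,348.0710…
Total = R$49,800.00 + R$7,470.0000 + R$4,348.0710… = R$61,618.07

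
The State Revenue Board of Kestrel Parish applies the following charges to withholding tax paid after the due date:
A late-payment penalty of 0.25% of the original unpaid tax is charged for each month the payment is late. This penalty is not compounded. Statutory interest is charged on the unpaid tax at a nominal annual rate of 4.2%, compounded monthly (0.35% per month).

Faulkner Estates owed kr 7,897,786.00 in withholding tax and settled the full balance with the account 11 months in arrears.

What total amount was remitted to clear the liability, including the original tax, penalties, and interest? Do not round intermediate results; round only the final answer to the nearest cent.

kr 8,424,417.27

Late-payment penalty = 0.25% × kr 7,897,786.00 × 11 mo = kr 217,189.12…
Interest: kr 7,897,786.00 × ((1 + 0.0035)^11 − 1) = kr 7,897,786.00 × 0.0391809… = kr 309,442.1592…
Total = kr 7,897,786.00 + kr 217,189.1150 + kr 309,442.1592… = kr 8,424,417.27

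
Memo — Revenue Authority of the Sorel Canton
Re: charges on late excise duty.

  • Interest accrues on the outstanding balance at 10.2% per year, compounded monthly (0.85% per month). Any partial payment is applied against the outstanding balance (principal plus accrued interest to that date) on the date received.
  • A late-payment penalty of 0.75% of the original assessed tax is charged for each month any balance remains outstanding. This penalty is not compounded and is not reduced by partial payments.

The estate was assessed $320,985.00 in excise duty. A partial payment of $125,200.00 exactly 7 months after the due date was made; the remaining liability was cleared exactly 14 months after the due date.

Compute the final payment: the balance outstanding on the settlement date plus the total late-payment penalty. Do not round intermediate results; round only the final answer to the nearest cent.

$262,227.42

Balance at month 7: $320,985.0000 × (1 + 0.0085)^7 = $340,577.5803…
After $125,200.00 payment: $340,577.5803… − $125,200.00 = $215,377.5803…
Balance at month 14: $215,377.5803… × (1 + 0.0085)^7 = $228,523.9969…
Penalty: 14 × 0.75% × $320,985.00 = $33,703.43…
Final settlement = outstanding balance + penalty = $228,523.9969… + $33,703.43… = $262,227.42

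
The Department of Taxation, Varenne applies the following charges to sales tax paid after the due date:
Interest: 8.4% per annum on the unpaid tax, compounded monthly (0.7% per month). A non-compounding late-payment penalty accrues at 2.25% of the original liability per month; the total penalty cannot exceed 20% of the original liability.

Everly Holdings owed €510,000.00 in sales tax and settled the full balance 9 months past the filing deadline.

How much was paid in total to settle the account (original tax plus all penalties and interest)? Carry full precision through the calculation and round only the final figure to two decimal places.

€645,044.49

Penalty (uncapped): 9 × 2.25% × €510,000.00 = €103,275.00; cap = 20% × €510,000.00 = €102,000.00 → penalty = €102,000.00
Interest: €510,000.00 × ((1 + 0.007)^9 − 1) = €510,000.00 × 0.0647931… = €33,044.4895…
Total = €510,000.00 + €102,000.0000 + €33,044.4895… = €645,044.49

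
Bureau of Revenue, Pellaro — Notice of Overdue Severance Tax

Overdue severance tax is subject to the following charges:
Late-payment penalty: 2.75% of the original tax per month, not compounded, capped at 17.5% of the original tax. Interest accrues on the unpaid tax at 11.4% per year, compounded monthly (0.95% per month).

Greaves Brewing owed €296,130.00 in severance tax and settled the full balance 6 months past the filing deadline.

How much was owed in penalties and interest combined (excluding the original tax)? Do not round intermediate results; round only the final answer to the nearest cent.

Penalty: 6 × 2.75% × €296,130.00 = €48,861.45 (below the 17.5% cap of €51,822.75)
Interest: €296,130.00 × ((1 + 0.0095)^6 − 1) = €296,130.00 × 0.0583710… = €17,285.4102…
Penalties + interest = €48,861.4500 + €17,285.4102… = €66,146.86

€66,146.86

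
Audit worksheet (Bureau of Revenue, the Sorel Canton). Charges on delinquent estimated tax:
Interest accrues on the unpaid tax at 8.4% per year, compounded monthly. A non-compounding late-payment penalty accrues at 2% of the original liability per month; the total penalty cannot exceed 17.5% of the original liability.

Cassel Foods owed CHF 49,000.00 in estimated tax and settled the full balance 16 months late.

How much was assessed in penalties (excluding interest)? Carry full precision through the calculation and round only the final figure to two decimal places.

Penalty (uncapped): 16 × 2% × CHF 49,000.00 = CHF 15,680.00; cap = 17.5% × CHF 49,000.00 = CHF 8,575.00 → penalty = CHF 8,575.00

CHF 8,575.00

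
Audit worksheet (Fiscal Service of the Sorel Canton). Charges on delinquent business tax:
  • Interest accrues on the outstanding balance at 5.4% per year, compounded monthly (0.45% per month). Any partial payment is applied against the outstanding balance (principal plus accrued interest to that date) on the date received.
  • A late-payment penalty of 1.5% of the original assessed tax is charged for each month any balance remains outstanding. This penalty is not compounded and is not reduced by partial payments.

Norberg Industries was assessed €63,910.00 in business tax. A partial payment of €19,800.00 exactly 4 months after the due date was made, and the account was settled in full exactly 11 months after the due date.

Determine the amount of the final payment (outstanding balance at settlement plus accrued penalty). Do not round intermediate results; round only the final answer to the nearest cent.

€57,258.66

Balance at month 4: €63,910.0000 × (1 + 0.0045)^4 = €65,068.1684…
After €19,800.00 payment: €65,068.1684… − €19,800.00 = €45,268.1684…
Balance at month 11: €45,268.1684… × (1 + 0.0045)^7 = €46,713.5110…
Penalty: 11 × 1.5% × €63,910.00 = €10,545.15
Final settlement = outstanding balance + penalty = €46,713.5110… + €10,545.15 = €57,258.66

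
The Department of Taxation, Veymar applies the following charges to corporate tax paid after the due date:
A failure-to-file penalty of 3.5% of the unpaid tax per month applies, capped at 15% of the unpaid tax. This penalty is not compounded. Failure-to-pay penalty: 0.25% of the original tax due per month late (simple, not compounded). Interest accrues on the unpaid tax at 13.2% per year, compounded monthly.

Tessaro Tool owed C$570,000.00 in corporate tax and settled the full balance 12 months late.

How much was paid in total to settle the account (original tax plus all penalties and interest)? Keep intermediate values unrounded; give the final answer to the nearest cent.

Failure-to-file: 12 × 3.5% × C$570,000.00 = C$239,400.00, capped at 15% × C$570,000.00 = C$85,500.00
Failure-to-pay penalty = 0.25% × C$570,000.00 × 12 mo = C$17,100.00
Interest (13.2%/yr ÷ 12 = 1.1%/month): C$570,000.00 × ((1 + 0.011)^12 − 1) = C$79,963.1320…
Total = C$570,000.00 + C$102,600.0000 + C$79,963.1320… = C$752,563.13

C$752,563.13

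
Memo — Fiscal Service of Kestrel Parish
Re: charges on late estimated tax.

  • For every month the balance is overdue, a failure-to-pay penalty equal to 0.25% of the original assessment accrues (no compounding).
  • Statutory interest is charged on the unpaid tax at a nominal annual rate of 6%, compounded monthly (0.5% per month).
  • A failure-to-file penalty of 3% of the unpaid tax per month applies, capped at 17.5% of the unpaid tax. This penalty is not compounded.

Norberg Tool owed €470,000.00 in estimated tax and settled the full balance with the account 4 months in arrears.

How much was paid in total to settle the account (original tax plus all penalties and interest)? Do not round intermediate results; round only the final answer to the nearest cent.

Failure-to-file: 4 × 3% × €470,000.00 = €56,400.00 (under the 17.5% cap)
Failure-to-pay penalty = 0.25% × €470,000.00 × 4 mo = €4,700.00
Interest: €470,000.00 × ((1 + 0.005)^4 − 1) = €470,000.00 × 0.0201505… = €9,470.7353…
Total = €470,000.00 + €61,100.0000 + €9,470.7353… = €540,570.74

€540,570.74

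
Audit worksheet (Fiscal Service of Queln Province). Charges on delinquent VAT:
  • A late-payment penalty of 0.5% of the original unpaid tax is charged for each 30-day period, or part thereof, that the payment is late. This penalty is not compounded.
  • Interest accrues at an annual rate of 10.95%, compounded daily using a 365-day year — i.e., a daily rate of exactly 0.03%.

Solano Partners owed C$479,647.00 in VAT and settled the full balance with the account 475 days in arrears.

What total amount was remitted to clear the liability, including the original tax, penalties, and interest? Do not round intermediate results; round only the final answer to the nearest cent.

C$591,466.36

Penalty periods: ⌈475/30⌉ = 16; penalty = 16 × 0.5% × C$479,647.00 = C$38,371.76
Interest: C$479,647.00 × ((1 + 0.0003)^475 − 1) = C$479,647.00 × 0.15312844… = C$73,447.5957…
Total = C$479,647.00 + C$38,371.7600 + C$73,447.5957… = C$591,466.36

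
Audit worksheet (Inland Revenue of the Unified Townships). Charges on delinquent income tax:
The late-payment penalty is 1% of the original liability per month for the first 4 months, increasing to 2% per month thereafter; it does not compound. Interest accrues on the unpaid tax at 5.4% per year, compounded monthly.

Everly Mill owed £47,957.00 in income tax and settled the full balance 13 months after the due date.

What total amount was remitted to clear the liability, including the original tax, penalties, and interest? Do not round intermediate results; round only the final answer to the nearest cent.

Penalty, months 1–4: 4 × 1% × £47,957.00 = £1,918.28
Penalty, months 5–13: 9 × 2% × £47,957.00 = £8,632.26
Interest (5.4%/yr ÷ 12 = 0.45%/month): £47,957.00 × ((1 + 0.0045)^13 − 1) = £2,882.4966…
Total = £47,957.00 + £10,550.5400 + £2,882.4966… = £61,390.04

£61,390.04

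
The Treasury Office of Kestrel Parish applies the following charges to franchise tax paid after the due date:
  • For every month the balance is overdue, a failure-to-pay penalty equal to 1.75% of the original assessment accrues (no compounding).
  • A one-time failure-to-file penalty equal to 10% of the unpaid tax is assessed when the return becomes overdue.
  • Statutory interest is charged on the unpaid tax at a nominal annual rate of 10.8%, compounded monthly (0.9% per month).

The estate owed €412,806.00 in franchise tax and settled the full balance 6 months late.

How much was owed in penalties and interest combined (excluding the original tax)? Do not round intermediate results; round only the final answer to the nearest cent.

€107,424.37

Failure-to-file penalty: 10% × €412,806.00 = €41,280.60
Failure-to-pay penalty = 1.75% × €412,806.00 × 6 mo = €43,344.63
Interest: €412,806.00 × ((1 + 0.009)^6 − 1) = €412,806.00 × 0.0552297… = €22,799.1428…
Penalties + interest = €84,625.2300 + €22,799.1428… = €107,424.37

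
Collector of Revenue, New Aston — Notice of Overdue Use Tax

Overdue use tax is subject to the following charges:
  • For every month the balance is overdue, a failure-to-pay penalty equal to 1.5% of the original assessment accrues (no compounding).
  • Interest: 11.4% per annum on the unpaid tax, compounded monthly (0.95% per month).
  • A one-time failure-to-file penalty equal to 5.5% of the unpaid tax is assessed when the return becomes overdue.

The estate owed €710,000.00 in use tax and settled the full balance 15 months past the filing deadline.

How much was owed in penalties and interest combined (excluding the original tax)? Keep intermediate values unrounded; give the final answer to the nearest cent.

Failure-to-file penalty: 5.5% × €710,000.00 = €39,050.00
Failure-to-pay penalty: 15 × 1.5% × €710,000.00 = €159,750.00
Interest: €710,000.00 × ((1 + 0.0095)^15 − 1) = €710,000.00 × 0.1523777… = €108,188.1739…
Penalties + interest = €198,800.0000 + €108,188.1739… = €306,988.17

€306,988.17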